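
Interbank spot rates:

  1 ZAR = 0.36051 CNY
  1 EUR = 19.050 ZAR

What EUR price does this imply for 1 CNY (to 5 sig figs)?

CNY/EUR = 0.14561

1 CNY ÷ 0.36051 = 2.77385 ZAR
2.77385 ZAR ÷ 19.050 = 0.145609 EUR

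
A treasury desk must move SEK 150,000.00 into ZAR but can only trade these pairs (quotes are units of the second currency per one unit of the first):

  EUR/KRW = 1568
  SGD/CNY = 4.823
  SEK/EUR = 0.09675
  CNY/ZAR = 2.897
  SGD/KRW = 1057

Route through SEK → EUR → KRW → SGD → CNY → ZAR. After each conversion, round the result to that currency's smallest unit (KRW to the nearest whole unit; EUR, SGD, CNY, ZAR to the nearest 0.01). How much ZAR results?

SEK 150,000.00 × 0.09675 = EUR 14,512.50
EUR 14,512.50 × 1568 = KRW 22,755,600
KRW 22,755,600 ÷ 1057 = SGD 21,528.48
SGD 21,528.48 × 4.823 = CNY 103,831.86
CNY 103,831.86 × 2.897 = ZAR 300,800.90

ZAR 300,800.90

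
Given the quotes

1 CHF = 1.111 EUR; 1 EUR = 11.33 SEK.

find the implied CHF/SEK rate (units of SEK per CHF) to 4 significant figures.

CHF/SEK = 12.59

1 CHF × 1.111 = 1.111 EUR
1.111 EUR × 11.33 = 12.5876 SEK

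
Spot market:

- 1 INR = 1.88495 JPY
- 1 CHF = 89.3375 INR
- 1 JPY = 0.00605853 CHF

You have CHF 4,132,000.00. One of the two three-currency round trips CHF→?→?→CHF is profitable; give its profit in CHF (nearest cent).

Profit: CHF 83,617.56

Profitable loop is CHF → INR → JPY → CHF:
CHF 4,132,000.00 × 89.3375 = INR 369,142,550.00
INR 369,142,550.00 × 1.88495 = JPY 695,815,250
JPY 695,815,250 × 0.00605853 = CHF 4,215,617.56
Profit = CHF 4,215,617.56 − CHF 4,132,000.00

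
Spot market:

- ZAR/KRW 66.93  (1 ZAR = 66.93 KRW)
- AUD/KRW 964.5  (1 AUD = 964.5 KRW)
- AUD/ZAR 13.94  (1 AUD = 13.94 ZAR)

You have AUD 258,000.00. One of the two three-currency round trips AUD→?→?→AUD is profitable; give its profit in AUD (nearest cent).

Profit: AUD 8,709.41

Profitable loop is AUD → KRW → ZAR → AUD:
AUD 258,000.00 × 964.5 = KRW 248,841,000
KRW 248,841,000 ÷ 66.93 = ZAR 3,717,929.18
ZAR 3,717,929.18 ÷ 13.94 = AUD 266,709.41
Profit = AUD 266,709.41 − AUD 258,000.00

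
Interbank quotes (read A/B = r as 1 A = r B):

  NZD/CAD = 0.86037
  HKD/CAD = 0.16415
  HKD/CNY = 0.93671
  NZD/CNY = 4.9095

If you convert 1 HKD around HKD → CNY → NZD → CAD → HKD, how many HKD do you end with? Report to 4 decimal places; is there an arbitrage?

1.0000 (no arbitrage)

Around HKD → CNY → NZD → CAD → HKD: 1 × 0.93671 ÷ 4.9095 × 0.86037 ÷ 0.16415 = 1.000028
Product ≈ 1 (deviation 0.003%, within rounding noise).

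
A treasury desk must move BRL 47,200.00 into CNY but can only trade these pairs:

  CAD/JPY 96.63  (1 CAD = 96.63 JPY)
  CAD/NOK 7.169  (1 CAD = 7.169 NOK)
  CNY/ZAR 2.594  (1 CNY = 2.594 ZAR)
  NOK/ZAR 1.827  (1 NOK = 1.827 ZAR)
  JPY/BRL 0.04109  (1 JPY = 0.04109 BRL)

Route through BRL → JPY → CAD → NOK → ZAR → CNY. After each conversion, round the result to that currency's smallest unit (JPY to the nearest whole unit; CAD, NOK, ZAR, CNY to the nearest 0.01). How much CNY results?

CNY 60,023.45

BRL 47,200.00 ÷ 0.04109 = JPY 1,148,698
JPY 1,148,698 ÷ 96.63 = CAD 11,887.59
CAD 11,887.59 × 7.169 = NOK 85,222.13
NOK 85,222.13 × 1.827 = ZAR 155,700.83
ZAR 155,700.83 ÷ 2.594 = CNY 60,023.45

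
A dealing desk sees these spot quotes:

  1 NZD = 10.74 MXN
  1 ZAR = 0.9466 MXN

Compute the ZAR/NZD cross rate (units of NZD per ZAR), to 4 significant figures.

1 ZAR × 0.9466 = 0.9466 MXN
0.9466 MXN ÷ 10.74 = 0.0881378 NZD

ZAR/NZD = 0.08814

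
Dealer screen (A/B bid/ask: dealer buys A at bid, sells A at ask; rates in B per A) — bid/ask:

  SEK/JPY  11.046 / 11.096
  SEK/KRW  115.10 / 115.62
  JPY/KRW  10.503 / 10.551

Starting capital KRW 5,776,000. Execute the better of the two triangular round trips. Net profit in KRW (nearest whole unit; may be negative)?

Net profit: KRW 19,790

Best loop KRW → SEK → JPY → KRW:
KRW 5,776,000 ÷ 115.62 (buy SEK at ask) = SEK 49,956.75
SEK 49,956.75 × 11.046 (sell SEK at bid) = JPY 551,822
JPY 551,822 × 10.503 (sell JPY at bid) = KRW 5,795,790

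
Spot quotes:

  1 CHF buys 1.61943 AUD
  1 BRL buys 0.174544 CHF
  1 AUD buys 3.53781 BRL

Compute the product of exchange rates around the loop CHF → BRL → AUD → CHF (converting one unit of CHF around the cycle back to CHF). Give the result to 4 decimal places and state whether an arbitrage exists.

Around CHF → BRL → AUD → CHF: 1 ÷ 0.174544 ÷ 3.53781 ÷ 1.61943 = 0.999996
Product ≈ 1 (deviation 0.000%, within rounding noise).

1.0000 (no arbitrage)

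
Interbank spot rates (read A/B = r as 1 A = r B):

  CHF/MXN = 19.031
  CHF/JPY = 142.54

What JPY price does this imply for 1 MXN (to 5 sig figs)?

1 MXN ÷ 19.031 = 0.0525458 CHF
0.0525458 CHF × 142.54 = 7.48988 JPY

MXN/JPY = 7.4899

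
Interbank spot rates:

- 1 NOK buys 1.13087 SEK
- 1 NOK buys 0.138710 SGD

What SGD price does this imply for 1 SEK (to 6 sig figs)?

1 SEK ÷ 1.13087 = 0.884275 NOK
0.884275 NOK × 0.138710 = 0.122658 SGD

SEK/SGD = 0.122658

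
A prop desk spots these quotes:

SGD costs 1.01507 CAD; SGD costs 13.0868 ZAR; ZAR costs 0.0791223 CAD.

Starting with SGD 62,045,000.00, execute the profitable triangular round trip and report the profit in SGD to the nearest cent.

Profitable loop is SGD → ZAR → CAD → SGD:
SGD 62,045,000.00 × 13.0868 = ZAR 811,970,506.00
ZAR 811,970,506.00 × 0.0791223 = CAD 64,244,973.97
CAD 64,244,973.97 ÷ 1.01507 = SGD 63,291,175.95
Profit = SGD 63,291,175.95 − SGD 62,045,000.00

Profit: SGD 1,246,175.95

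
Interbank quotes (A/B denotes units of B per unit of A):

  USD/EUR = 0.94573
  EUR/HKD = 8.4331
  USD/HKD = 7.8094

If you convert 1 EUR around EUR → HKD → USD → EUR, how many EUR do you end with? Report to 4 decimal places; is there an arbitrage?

1.0213 (arbitrage exists)

Around EUR → HKD → USD → EUR: 1 × 8.4331 ÷ 7.8094 × 0.94573 = 1.021261
Product > 1; profitable direction is EUR → HKD → USD → EUR.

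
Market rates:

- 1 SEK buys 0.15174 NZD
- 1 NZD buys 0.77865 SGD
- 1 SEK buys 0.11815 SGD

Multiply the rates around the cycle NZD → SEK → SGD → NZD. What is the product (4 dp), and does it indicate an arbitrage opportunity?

1.0000 (no arbitrage)

Around NZD → SEK → SGD → NZD: 1 ÷ 0.15174 × 0.11815 ÷ 0.77865 = 0.999980
Product ≈ 1 (deviation 0.002%, within rounding noise).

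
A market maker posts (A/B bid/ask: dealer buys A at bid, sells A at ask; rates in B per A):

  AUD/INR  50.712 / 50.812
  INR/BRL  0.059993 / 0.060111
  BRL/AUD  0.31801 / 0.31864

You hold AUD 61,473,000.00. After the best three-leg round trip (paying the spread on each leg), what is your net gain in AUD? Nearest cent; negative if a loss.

Best loop AUD → BRL → INR → AUD:
AUD 61,473,000.00 ÷ 0.31864 (buy BRL at ask) = BRL 192,923,047.95
BRL 192,923,047.95 ÷ 0.060111 (buy INR at ask) = INR 3,209,446,656.25
INR 3,209,446,656.25 ÷ 50.812 (buy AUD at ask) = AUD 63,163,163.35

Net profit: AUD 1,690,163.35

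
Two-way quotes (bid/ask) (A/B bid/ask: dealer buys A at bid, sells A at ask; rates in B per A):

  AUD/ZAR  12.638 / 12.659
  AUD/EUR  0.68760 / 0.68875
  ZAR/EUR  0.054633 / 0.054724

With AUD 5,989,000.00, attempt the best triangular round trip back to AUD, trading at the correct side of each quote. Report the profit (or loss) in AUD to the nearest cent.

Best loop AUD → ZAR → EUR → AUD:
AUD 5,989,000.00 × 12.638 (sell AUD at bid) = ZAR 75,688,982.00
ZAR 75,688,982.00 × 0.054633 (sell ZAR at bid) = EUR 4,135,116.15
EUR 4,135,116.15 ÷ 0.68875 (buy AUD at ask) = AUD 6,003,798.41

Net profit: AUD 14,798.41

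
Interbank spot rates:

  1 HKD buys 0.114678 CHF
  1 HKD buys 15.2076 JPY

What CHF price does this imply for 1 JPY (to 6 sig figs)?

JPY/CHF = 0.00754083

1 JPY ÷ 15.2076 = 0.0657566 HKD
0.0657566 HKD × 0.114678 = 0.00754083 CHF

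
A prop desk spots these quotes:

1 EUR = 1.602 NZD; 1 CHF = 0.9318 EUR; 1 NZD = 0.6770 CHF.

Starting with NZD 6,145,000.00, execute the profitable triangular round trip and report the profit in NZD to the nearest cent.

Profitable loop is NZD → CHF → EUR → NZD:
NZD 6,145,000.00 × 0.6770 = CHF 4,160,165.00
CHF 4,160,165.00 × 0.9318 = EUR 3,876,441.75
EUR 3,876,441.75 × 1.602 = NZD 6,210,059.68
Profit = NZD 6,210,059.68 − NZD 6,145,000.00

Profit: NZD 65,059.68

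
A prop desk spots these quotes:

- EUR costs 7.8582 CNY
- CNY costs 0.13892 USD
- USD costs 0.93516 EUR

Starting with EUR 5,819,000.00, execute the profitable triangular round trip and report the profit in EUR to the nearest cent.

Profitable loop is EUR → CNY → USD → EUR:
EUR 5,819,000.00 × 7.8582 = CNY 45,726,865.80
CNY 45,726,865.80 × 0.13892 = USD 6,352,376.20
USD 6,352,376.20 × 0.93516 = EUR 5,940,488.12
Profit = EUR 5,940,488.12 − EUR 5,819,000.00

Profit: EUR 121,488.12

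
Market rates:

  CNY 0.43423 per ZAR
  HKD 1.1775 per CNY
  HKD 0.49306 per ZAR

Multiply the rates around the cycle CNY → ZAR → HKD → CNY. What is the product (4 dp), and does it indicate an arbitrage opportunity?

Around CNY → ZAR → HKD → CNY: 1 ÷ 0.43423 × 0.49306 ÷ 1.1775 = 0.964315
Product < 1; profitable direction is CNY → HKD → ZAR → CNY.

0.9643 (arbitrage exists)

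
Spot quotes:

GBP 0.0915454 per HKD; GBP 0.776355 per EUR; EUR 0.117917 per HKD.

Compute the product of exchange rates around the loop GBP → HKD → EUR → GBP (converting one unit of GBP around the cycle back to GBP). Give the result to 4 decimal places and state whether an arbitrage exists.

Around GBP → HKD → EUR → GBP: 1 ÷ 0.0915454 × 0.117917 × 0.776355 = 1.000001
Product ≈ 1 (deviation 0.000%, within rounding noise).

1.0000 (no arbitrage)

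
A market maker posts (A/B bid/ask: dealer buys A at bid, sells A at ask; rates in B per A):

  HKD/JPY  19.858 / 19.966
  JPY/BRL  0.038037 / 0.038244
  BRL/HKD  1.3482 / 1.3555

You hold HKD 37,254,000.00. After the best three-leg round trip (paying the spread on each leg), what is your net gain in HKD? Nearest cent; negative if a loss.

Best loop HKD → JPY → BRL → HKD:
HKD 37,254,000.00 × 19.858 (sell HKD at bid) = JPY 739,789,932
JPY 739,789,932 × 0.038037 (sell JPY at bid) = BRL 28,139,389.64
BRL 28,139,389.64 × 1.3482 (sell BRL at bid) = HKD 37,937,525.12

Net profit: HKD 683,525.12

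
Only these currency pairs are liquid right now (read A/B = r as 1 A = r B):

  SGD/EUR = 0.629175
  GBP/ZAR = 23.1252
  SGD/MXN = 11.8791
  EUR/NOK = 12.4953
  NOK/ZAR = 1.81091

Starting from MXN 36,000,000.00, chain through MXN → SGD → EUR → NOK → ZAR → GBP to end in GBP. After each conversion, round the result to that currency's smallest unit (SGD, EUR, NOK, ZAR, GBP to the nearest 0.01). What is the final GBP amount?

GBP 1,865,728.64

MXN 36,000,000.00 ÷ 11.8791 = SGD 3,030,532.62
SGD 3,030,532.62 × 0.629175 = EUR 1,906,735.36
EUR 1,906,735.36 × 12.4953 = NOK 23,825,230.34
NOK 23,825,230.34 × 1.81091 = ZAR 43,145,347.88
ZAR 43,145,347.88 ÷ 23.1252 = GBP 1,865,728.64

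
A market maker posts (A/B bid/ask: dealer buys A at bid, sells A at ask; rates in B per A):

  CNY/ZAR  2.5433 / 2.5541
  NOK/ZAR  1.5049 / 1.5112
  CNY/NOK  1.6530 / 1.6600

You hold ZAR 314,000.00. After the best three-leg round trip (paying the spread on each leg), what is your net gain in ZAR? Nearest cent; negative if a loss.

Net profit: ZAR 4,344.39

Best loop ZAR → NOK → CNY → ZAR:
ZAR 314,000.00 ÷ 1.5112 (buy NOK at ask) = NOK 207,781.90
NOK 207,781.90 ÷ 1.6600 (buy CNY at ask) = CNY 125,169.82
CNY 125,169.82 × 2.5433 (sell CNY at bid) = ZAR 318,344.39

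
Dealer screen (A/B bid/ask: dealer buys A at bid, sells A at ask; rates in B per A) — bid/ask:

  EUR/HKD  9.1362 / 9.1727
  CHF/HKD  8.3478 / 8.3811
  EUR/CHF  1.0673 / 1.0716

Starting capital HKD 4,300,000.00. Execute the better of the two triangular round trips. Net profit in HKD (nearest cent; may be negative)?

Best loop HKD → CHF → EUR → HKD:
HKD 4,300,000.00 ÷ 8.3811 (buy CHF at ask) = CHF 513,059.14
CHF 513,059.14 ÷ 1.0716 (buy EUR at ask) = EUR 478,778.60
EUR 478,778.60 × 9.1362 (sell EUR at bid) = HKD 4,374,217.02

Net profit: HKD 74,217.02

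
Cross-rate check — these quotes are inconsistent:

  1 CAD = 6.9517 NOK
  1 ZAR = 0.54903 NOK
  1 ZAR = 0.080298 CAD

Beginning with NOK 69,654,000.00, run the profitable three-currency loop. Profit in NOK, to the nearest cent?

Profit: NOK 1,164,338.94

Profitable loop is NOK → ZAR → CAD → NOK:
NOK 69,654,000.00 ÷ 0.54903 = ZAR 126,867,384.30
ZAR 126,867,384.30 × 0.080298 = CAD 10,187,197.22
CAD 10,187,197.22 × 6.9517 = NOK 70,818,338.94
Profit = NOK 70,818,338.94 − NOK 69,654,000.00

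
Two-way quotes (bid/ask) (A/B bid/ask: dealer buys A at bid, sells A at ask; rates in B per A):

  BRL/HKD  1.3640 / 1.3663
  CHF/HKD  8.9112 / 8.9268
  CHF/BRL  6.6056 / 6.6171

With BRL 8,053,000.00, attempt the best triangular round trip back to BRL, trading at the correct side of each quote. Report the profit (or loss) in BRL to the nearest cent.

Best loop BRL → HKD → CHF → BRL:
BRL 8,053,000.00 × 1.3640 (sell BRL at bid) = HKD 10,984,292.00
HKD 10,984,292.00 ÷ 8.9268 (buy CHF at ask) = CHF 1,230,484.83
CHF 1,230,484.83 × 6.6056 (sell CHF at bid) = BRL 8,128,090.61

Net profit: BRL 75,090.61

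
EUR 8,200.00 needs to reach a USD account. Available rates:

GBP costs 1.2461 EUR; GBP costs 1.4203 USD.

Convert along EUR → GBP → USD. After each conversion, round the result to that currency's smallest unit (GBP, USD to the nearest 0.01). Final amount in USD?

USD 9,346.33

EUR 8,200.00 ÷ 1.2461 = GBP 6,580.53
GBP 6,580.53 × 1.4203 = USD 9,346.33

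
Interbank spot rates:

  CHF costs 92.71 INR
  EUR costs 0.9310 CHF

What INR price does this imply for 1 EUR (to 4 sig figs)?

EUR/INR = 86.31

1 EUR × 0.9310 = 0.931 CHF
0.931 CHF × 92.71 = 86.313 INR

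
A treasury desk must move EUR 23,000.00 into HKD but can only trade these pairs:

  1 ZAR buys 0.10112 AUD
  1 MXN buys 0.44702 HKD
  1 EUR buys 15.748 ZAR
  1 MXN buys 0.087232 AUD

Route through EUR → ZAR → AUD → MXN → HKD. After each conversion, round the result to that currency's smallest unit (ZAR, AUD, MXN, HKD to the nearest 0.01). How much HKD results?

HKD 187,690.14

EUR 23,000.00 × 15.748 = ZAR 362,204.00
ZAR 362,204.00 × 0.10112 = AUD 36,626.07
AUD 36,626.07 ÷ 0.087232 = MXN 419,869.66
MXN 419,869.66 × 0.44702 = HKD 187,690.14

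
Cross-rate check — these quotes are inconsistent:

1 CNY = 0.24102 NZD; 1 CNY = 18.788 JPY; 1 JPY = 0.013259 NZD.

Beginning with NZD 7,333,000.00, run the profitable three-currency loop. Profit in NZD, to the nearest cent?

Profitable loop is NZD → CNY → JPY → NZD:
NZD 7,333,000.00 ÷ 0.24102 = CNY 30,424,861.01
CNY 30,424,861.01 × 18.788 = JPY 571,622,289
JPY 571,622,289 × 0.013259 = NZD 7,579,139.92
Profit = NZD 7,579,139.92 − NZD 7,333,000.00

Profit: NZD 246,139.92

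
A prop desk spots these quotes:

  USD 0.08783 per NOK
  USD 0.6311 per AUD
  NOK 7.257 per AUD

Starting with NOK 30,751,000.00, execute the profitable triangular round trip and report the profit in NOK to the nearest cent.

Profitable loop is NOK → USD → AUD → NOK:
NOK 30,751,000.00 × 0.08783 = USD 2,700,860.33
USD 2,700,860.33 ÷ 0.6311 = AUD 4,279,607.56
AUD 4,279,607.56 × 7.257 = NOK 31,057,112.05
Profit = NOK 31,057,112.05 − NOK 30,751,000.00

Profit: NOK 306,112.05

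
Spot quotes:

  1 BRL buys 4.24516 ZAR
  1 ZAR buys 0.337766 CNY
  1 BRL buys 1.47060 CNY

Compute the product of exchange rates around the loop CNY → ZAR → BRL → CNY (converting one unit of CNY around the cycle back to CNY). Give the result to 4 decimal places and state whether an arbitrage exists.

1.0256 (arbitrage exists)

Around CNY → ZAR → BRL → CNY: 1 ÷ 0.337766 ÷ 4.24516 × 1.47060 = 1.025615
Product > 1; profitable direction is CNY → ZAR → BRL → CNY.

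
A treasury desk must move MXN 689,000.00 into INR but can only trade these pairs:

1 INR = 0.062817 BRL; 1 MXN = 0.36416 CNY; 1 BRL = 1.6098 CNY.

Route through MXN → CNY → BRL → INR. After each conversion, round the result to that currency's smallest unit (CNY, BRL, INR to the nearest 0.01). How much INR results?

INR 2,481,203.34

MXN 689,000.00 × 0.36416 = CNY 250,906.24
CNY 250,906.24 ÷ 1.6098 = BRL 155,861.75
BRL 155,861.75 ÷ 0.062817 = INR 2,481,203.34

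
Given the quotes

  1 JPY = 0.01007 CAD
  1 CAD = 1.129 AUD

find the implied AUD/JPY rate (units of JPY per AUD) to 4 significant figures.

1 AUD ÷ 1.129 = 0.88574 CAD
0.88574 CAD ÷ 0.01007 = 87.9583 JPY

AUD/JPY = 87.96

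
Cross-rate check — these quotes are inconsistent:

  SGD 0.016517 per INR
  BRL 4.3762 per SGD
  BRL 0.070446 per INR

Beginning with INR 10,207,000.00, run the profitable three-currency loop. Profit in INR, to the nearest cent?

Profit: INR 265,975.97

Profitable loop is INR → SGD → BRL → INR:
INR 10,207,000.00 × 0.016517 = SGD 168,589.02
SGD 168,589.02 × 4.3762 = BRL 737,779.26
BRL 737,779.26 ÷ 0.070446 = INR 10,472,975.97
Profit = INR 10,472,975.97 − INR 10,207,000.00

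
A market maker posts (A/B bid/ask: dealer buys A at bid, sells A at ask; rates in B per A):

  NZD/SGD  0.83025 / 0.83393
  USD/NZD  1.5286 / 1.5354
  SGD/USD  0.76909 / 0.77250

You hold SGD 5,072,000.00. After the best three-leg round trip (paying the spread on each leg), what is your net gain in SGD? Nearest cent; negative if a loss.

Best loop SGD → NZD → USD → SGD:
SGD 5,072,000.00 ÷ 0.83393 (buy NZD at ask) = NZD 6,082,045.26
NZD 6,082,045.26 ÷ 1.5354 (buy USD at ask) = USD 3,961,212.23
USD 3,961,212.23 ÷ 0.77250 (buy SGD at ask) = SGD 5,127,782.82

Net profit: SGD 55,782.82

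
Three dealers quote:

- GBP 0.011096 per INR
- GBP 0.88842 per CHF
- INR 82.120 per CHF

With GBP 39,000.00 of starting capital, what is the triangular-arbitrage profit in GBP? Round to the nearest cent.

Profit: GBP 1,000.15

Profitable loop is GBP → CHF → INR → GBP:
GBP 39,000.00 ÷ 0.88842 = CHF 43,898.16
CHF 43,898.16 × 82.120 = INR 3,604,916.59
INR 3,604,916.59 × 0.011096 = GBP 40,000.15
Profit = GBP 40,000.15 − GBP 39,000.00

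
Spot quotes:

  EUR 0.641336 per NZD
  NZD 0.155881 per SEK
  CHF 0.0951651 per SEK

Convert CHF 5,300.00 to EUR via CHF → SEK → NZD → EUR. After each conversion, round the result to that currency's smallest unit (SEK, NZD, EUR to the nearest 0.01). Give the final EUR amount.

CHF 5,300.00 ÷ 0.0951651 = SEK 55,692.69
SEK 55,692.69 × 0.155881 = NZD 8,681.43
NZD 8,681.43 × 0.641336 = EUR 5,567.71

EUR 5,567.71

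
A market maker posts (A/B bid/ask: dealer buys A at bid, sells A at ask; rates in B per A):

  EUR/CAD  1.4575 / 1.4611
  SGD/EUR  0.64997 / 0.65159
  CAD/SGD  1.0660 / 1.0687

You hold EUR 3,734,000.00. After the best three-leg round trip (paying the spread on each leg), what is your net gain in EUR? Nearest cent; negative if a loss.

Net profit: EUR 36,799.09

Best loop EUR → CAD → SGD → EUR:
EUR 3,734,000.00 × 1.4575 (sell EUR at bid) = CAD 5,442,305.00
CAD 5,442,305.00 × 1.0660 (sell CAD at bid) = SGD 5,801,497.13
SGD 5,801,497.13 × 0.64997 (sell SGD at bid) = EUR 3,770,799.09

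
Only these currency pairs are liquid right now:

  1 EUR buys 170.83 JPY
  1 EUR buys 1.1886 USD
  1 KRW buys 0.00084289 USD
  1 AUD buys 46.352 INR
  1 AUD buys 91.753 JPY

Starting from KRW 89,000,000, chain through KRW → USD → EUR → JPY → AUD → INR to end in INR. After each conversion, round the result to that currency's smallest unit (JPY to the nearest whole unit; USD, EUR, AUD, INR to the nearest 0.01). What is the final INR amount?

KRW 89,000,000 × 0.00084289 = USD 75,017.21
USD 75,017.21 ÷ 1.1886 = EUR 63,113.92
EUR 63,113.92 × 170.83 = JPY 10,781,751
JPY 10,781,751 ÷ 91.753 = AUD 117,508.43
AUD 117,508.43 × 46.352 = INR 5,446,750.75

INR 5,446,750.75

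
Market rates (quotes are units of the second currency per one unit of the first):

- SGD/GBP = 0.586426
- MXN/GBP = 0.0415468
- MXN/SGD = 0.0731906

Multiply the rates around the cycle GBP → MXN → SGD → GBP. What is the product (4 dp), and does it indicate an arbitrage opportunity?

Around GBP → MXN → SGD → GBP: 1 ÷ 0.0415468 × 0.0731906 × 0.586426 = 1.033073
Product > 1; profitable direction is GBP → MXN → SGD → GBP.

1.0331 (arbitrage exists)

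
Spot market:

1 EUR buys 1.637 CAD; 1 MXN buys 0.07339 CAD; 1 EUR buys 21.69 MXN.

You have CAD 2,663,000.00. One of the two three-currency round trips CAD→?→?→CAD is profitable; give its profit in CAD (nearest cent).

Profitable loop is CAD → MXN → EUR → CAD:
CAD 2,663,000.00 ÷ 0.07339 = MXN 36,285,597.49
MXN 36,285,597.49 ÷ 21.69 = EUR 1,672,918.28
EUR 1,672,918.28 × 1.637 = CAD 2,738,567.22
Profit = CAD 2,738,567.22 − CAD 2,663,000.00

Profit: CAD 75,567.22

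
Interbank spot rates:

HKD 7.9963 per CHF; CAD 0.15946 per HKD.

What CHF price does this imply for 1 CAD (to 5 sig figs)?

CAD/CHF = 0.78426

1 CAD ÷ 0.15946 = 6.27117 HKD
6.27117 HKD ÷ 7.9963 = 0.784258 CHF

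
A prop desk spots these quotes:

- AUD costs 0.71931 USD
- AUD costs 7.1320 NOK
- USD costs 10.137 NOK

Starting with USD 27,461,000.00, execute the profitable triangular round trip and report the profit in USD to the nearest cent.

Profitable loop is USD → NOK → AUD → USD:
USD 27,461,000.00 × 10.137 = NOK 278,372,157.00
NOK 278,372,157.00 ÷ 7.1320 = AUD 39,031,429.75
AUD 39,031,429.75 × 0.71931 = USD 28,075,697.74
Profit = USD 28,075,697.74 − USD 27,461,000.00

Profit: USD 614,697.74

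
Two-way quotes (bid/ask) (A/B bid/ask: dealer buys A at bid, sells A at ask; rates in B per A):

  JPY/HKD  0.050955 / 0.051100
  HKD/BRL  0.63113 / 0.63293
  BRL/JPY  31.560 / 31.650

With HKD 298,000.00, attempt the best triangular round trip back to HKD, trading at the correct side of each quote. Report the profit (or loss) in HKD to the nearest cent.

Net profit: HKD 4,453.69

Best loop HKD → BRL → JPY → HKD:
HKD 298,000.00 × 0.63113 (sell HKD at bid) = BRL 188,076.74
BRL 188,076.74 × 31.560 (sell BRL at bid) = JPY 5,935,702
JPY 5,935,702 × 0.050955 (sell JPY at bid) = HKD 302,453.69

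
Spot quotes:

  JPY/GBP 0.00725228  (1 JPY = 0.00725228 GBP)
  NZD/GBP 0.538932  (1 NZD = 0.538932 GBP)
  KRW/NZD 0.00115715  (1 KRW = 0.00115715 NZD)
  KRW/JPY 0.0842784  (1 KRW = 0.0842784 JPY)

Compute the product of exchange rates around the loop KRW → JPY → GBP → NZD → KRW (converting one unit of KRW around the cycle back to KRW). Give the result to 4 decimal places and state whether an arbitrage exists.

Around KRW → JPY → GBP → NZD → KRW: 1 × 0.0842784 × 0.00725228 ÷ 0.538932 ÷ 0.00115715 = 0.980093
Product < 1; profitable direction is KRW → NZD → GBP → JPY → KRW.

0.9801 (arbitrage exists)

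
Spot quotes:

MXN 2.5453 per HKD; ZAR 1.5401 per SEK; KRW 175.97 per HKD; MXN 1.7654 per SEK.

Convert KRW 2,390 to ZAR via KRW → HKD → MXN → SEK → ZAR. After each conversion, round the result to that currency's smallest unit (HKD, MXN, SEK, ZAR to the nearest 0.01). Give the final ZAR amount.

ZAR 30.16

KRW 2,390 ÷ 175.97 = HKD 13.58
HKD 13.58 × 2.5453 = MXN 34.57
MXN 34.57 ÷ 1.7654 = SEK 19.58
SEK 19.58 × 1.5401 = ZAR 30.16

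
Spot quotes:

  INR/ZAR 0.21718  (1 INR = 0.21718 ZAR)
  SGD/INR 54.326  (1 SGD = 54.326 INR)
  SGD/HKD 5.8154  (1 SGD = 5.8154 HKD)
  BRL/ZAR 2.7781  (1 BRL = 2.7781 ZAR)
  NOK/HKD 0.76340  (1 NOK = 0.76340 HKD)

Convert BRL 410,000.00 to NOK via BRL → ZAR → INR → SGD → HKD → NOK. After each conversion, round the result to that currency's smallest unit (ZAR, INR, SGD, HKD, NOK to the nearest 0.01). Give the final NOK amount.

NOK 735,413.54

BRL 410,000.00 × 2.7781 = ZAR 1,139,021.00
ZAR 1,139,021.00 ÷ 0.21718 = INR 5,244,594.35
INR 5,244,594.35 ÷ 54.326 = SGD 96,539.31
SGD 96,539.31 × 5.8154 = HKD 561,414.70
HKD 561,414.70 ÷ 0.76340 = NOK 735,413.54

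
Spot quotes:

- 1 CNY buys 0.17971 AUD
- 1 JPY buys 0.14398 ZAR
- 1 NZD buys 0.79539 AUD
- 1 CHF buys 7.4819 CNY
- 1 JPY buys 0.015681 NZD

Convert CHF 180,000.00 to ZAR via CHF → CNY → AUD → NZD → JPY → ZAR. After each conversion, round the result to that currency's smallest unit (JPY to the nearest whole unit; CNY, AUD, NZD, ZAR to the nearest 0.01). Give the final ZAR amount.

CHF 180,000.00 × 7.4819 = CNY 1,346,742.00
CNY 1,346,742.00 × 0.17971 = AUD 242,023.00
AUD 242,023.00 ÷ 0.79539 = NZD 304,282.18
NZD 304,282.18 ÷ 0.015681 = JPY 19,404,514
JPY 19,404,514 × 0.14398 = ZAR 2,793,861.93

ZAR 2,793,861.93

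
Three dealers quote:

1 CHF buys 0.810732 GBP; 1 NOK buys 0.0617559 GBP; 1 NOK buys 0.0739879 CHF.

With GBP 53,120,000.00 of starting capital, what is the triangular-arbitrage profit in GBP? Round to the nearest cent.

Profit: GBP 1,568,814.04

Profitable loop is GBP → CHF → NOK → GBP:
GBP 53,120,000.00 ÷ 0.810732 = CHF 65,521,035.31
CHF 65,521,035.31 ÷ 0.0739879 = NOK 885,564,197.81
NOK 885,564,197.81 × 0.0617559 = GBP 54,688,814.04
Profit = GBP 54,688,814.04 − GBP 53,120,000.00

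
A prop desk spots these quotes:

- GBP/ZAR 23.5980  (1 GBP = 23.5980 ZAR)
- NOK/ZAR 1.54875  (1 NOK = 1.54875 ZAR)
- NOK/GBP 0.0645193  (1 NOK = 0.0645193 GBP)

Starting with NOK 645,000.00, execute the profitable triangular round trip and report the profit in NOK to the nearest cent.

Profitable loop is NOK → ZAR → GBP → NOK:
NOK 645,000.00 × 1.54875 = ZAR 998,943.75
ZAR 998,943.75 ÷ 23.5980 = GBP 42,331.71
GBP 42,331.71 ÷ 0.0645193 = NOK 656,109.29
Profit = NOK 656,109.29 − NOK 645,000.00

Profit: NOK 11,109.29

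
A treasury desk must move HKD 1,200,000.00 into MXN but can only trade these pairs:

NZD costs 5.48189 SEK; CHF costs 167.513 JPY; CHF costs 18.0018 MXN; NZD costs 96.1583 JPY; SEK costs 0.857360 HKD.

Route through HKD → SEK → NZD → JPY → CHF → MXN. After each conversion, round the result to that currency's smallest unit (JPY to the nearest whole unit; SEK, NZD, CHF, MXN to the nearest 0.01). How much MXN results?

MXN 2,638,407.71

HKD 1,200,000.00 ÷ 0.857360 = SEK 1,399,645.42
SEK 1,399,645.42 ÷ 5.48189 = NZD 255,321.69
NZD 255,321.69 × 96.1583 = JPY 24,551,300
JPY 24,551,300 ÷ 167.513 = CHF 146,563.55
CHF 146,563.55 × 18.0018 = MXN 2,638,407.71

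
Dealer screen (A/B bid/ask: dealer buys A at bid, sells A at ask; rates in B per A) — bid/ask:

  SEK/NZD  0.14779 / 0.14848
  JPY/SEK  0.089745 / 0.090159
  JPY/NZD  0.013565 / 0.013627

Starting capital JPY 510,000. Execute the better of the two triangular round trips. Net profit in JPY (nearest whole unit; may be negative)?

Net profit: JPY 6,789

Best loop JPY → NZD → SEK → JPY:
JPY 510,000 × 0.013565 (sell JPY at bid) = NZD 6,918.15
NZD 6,918.15 ÷ 0.14848 (buy SEK at ask) = SEK 46,593.14
SEK 46,593.14 ÷ 0.090159 (buy JPY at ask) = JPY 516,789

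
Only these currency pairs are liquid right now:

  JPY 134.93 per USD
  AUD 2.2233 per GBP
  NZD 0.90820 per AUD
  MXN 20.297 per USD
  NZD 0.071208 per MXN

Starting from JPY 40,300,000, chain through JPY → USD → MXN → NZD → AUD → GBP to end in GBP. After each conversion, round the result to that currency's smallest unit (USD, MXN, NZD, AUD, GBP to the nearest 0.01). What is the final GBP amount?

GBP 213,785.18

JPY 40,300,000 ÷ 134.93 = USD 298,673.39
USD 298,673.39 × 20.297 = MXN 6,062,173.80
MXN 6,062,173.80 × 0.071208 = NZD 431,675.27
NZD 431,675.27 ÷ 0.90820 = AUD 475,308.60
AUD 475,308.60 ÷ 2.2233 = GBP 213,785.18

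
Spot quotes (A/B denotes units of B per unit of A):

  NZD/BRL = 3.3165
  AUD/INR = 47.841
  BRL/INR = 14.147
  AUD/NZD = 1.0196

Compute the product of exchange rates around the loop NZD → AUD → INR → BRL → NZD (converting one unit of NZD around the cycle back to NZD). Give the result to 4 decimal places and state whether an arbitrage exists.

Around NZD → AUD → INR → BRL → NZD: 1 ÷ 1.0196 × 47.841 ÷ 14.147 ÷ 3.3165 = 1.000060
Product ≈ 1 (deviation 0.006%, within rounding noise).

1.0001 (no arbitrage)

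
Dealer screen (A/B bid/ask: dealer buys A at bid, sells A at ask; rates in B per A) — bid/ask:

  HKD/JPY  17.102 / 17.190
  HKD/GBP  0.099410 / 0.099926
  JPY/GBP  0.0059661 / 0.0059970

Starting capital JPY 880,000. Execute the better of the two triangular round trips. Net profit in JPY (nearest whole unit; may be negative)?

Best loop JPY → GBP → HKD → JPY:
JPY 880,000 × 0.0059661 (sell JPY at bid) = GBP 5,250.17
GBP 5,250.17 ÷ 0.099926 (buy HKD at ask) = HKD 52,540.56
HKD 52,540.56 × 17.102 (sell HKD at bid) = JPY 898,549

Net profit: JPY 18,549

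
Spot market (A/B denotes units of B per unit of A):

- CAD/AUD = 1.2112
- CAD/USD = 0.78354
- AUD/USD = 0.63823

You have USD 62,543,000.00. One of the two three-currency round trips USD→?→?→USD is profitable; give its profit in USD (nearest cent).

Profitable loop is USD → AUD → CAD → USD:
USD 62,543,000.00 ÷ 0.63823 = AUD 97,994,453.41
AUD 97,994,453.41 ÷ 1.2112 = CAD 80,906,913.32
CAD 80,906,913.32 × 0.78354 = USD 63,393,802.86
Profit = USD 63,393,802.86 − USD 62,543,000.00

Profit: USD 850,802.86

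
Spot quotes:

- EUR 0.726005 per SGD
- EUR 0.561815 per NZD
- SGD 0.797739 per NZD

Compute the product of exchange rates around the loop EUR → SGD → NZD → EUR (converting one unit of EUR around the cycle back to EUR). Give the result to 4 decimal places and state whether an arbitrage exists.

Around EUR → SGD → NZD → EUR: 1 ÷ 0.726005 ÷ 0.797739 × 0.561815 = 0.970047
Product < 1; profitable direction is EUR → NZD → SGD → EUR.

0.9700 (arbitrage exists)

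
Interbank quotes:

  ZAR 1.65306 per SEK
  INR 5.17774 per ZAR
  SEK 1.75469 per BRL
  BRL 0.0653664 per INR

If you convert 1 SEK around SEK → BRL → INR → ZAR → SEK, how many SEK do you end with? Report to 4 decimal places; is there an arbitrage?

Around SEK → BRL → INR → ZAR → SEK: 1 ÷ 1.75469 ÷ 0.0653664 ÷ 5.17774 ÷ 1.65306 = 1.018629
Product > 1; profitable direction is SEK → BRL → INR → ZAR → SEK.

1.0186 (arbitrage exists)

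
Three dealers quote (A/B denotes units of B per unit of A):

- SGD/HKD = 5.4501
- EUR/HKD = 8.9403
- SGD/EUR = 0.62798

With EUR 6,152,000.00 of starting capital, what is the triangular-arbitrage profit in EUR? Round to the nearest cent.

Profitable loop is EUR → HKD → SGD → EUR:
EUR 6,152,000.00 × 8.9403 = HKD 55,000,725.60
HKD 55,000,725.60 ÷ 5.4501 = SGD 10,091,691.09
SGD 10,091,691.09 × 0.62798 = EUR 6,337,380.17
Profit = EUR 6,337,380.17 − EUR 6,152,000.00

Profit: EUR 185,380.17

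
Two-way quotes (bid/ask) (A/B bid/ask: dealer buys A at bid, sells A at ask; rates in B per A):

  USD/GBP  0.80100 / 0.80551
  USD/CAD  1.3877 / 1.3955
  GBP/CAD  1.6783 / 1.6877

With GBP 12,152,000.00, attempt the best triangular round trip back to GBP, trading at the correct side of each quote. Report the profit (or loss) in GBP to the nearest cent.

Best loop GBP → USD → CAD → GBP:
GBP 12,152,000.00 ÷ 0.80551 (buy USD at ask) = USD 15,086,094.52
USD 15,086,094.52 × 1.3877 (sell USD at bid) = CAD 20,934,973.37
CAD 20,934,973.37 ÷ 1.6877 (buy GBP at ask) = GBP 12,404,439.99

Net profit: GBP 252,439.99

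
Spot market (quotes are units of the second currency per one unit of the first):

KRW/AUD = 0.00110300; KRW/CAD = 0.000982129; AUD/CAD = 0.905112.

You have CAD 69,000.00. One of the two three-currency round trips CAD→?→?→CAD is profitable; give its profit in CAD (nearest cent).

Profitable loop is CAD → KRW → AUD → CAD:
CAD 69,000.00 ÷ 0.000982129 = KRW 70,255,537
KRW 70,255,537 × 0.00110300 = AUD 77,491.86
AUD 77,491.86 × 0.905112 = CAD 70,138.81
Profit = CAD 70,138.81 − CAD 69,000.00

Profit: CAD 1,138.81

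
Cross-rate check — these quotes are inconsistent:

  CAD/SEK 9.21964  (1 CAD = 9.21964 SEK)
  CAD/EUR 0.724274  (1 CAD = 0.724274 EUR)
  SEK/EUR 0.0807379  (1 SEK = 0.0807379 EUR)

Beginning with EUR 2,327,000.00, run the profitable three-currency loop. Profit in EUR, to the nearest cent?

Profitable loop is EUR → CAD → SEK → EUR:
EUR 2,327,000.00 ÷ 0.724274 = CAD 3,212,872.48
CAD 3,212,872.48 × 9.21964 = SEK 29,621,527.60
SEK 29,621,527.60 × 0.0807379 = EUR 2,391,579.93
Profit = EUR 2,391,579.93 − EUR 2,327,000.00

Profit: EUR 64,579.93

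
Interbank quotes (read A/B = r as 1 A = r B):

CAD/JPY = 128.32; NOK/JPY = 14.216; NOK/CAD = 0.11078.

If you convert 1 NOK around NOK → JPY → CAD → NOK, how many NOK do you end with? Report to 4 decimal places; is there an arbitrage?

Around NOK → JPY → CAD → NOK: 1 × 14.216 ÷ 128.32 ÷ 0.11078 = 1.000050
Product ≈ 1 (deviation 0.005%, within rounding noise).

1.0000 (no arbitrage)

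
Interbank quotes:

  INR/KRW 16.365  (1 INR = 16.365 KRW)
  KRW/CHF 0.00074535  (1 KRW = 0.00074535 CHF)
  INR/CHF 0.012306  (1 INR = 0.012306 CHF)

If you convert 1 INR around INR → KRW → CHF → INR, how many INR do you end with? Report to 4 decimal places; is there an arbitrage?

Around INR → KRW → CHF → INR: 1 × 16.365 × 0.00074535 ÷ 0.012306 = 0.991196
Product < 1; profitable direction is INR → CHF → KRW → INR.

0.9912 (arbitrage exists)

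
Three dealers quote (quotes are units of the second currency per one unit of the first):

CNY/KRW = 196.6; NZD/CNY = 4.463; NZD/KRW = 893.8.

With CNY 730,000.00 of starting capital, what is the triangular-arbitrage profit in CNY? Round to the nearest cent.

Profitable loop is CNY → NZD → KRW → CNY:
CNY 730,000.00 ÷ 4.463 = NZD 163,567.11
NZD 163,567.11 × 893.8 = KRW 146,196,281
KRW 146,196,281 ÷ 196.6 = CNY 743,622.99
Profit = CNY 743,622.99 − CNY 730,000.00

Profit: CNY 13,622.99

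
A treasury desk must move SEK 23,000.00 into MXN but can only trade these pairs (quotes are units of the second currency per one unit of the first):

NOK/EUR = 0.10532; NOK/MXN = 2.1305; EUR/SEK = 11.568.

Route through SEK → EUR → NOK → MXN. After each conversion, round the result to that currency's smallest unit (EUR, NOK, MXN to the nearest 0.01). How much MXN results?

MXN 40,219.77

SEK 23,000.00 ÷ 11.568 = EUR 1,988.24
EUR 1,988.24 ÷ 0.10532 = NOK 18,878.09
NOK 18,878.09 × 2.1305 = MXN 40,219.77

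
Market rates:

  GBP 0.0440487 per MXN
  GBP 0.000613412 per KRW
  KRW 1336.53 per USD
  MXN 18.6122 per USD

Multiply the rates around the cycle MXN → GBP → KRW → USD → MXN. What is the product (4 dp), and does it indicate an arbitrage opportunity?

1.0000 (no arbitrage)

Around MXN → GBP → KRW → USD → MXN: 1 × 0.0440487 ÷ 0.000613412 ÷ 1336.53 × 18.6122 = 1.000000
Product ≈ 1 (deviation 0.000%, within rounding noise).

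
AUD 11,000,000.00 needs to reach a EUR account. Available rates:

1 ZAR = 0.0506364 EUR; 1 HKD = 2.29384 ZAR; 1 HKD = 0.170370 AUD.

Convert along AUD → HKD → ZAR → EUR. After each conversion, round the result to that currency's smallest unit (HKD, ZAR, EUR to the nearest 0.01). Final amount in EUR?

EUR 7,499,382.51

AUD 11,000,000.00 ÷ 0.170370 = HKD 64,565,357.75
HKD 64,565,357.75 × 2.29384 = ZAR 148,102,600.22
ZAR 148,102,600.22 × 0.0506364 = EUR 7,499,382.51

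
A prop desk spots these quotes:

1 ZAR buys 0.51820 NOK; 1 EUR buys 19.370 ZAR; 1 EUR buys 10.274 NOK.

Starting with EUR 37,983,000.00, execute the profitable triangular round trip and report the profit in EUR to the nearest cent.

Profit: EUR 894,810.23

Profitable loop is EUR → NOK → ZAR → EUR:
EUR 37,983,000.00 × 10.274 = NOK 390,237,342.00
NOK 390,237,342.00 ÷ 0.51820 = ZAR 753,063,184.10
ZAR 753,063,184.10 ÷ 19.370 = EUR 38,877,810.23
Profit = EUR 38,877,810.23 − EUR 37,983,000.00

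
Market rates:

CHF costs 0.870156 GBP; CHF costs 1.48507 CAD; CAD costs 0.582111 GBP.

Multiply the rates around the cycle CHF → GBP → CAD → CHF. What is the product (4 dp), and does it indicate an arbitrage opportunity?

1.0066 (arbitrage exists)

Around CHF → GBP → CAD → CHF: 1 × 0.870156 ÷ 0.582111 ÷ 1.48507 = 1.006571
Product > 1; profitable direction is CHF → GBP → CAD → CHF.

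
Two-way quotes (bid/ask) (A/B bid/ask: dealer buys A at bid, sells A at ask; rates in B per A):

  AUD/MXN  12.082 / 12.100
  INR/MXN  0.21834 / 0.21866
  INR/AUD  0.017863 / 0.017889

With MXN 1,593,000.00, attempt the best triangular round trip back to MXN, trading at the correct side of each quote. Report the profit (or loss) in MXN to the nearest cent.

Best loop MXN → AUD → INR → MXN:
MXN 1,593,000.00 ÷ 12.100 (buy AUD at ask) = AUD 131,652.89
AUD 131,652.89 ÷ 0.017889 (buy INR at ask) = INR 7,359,432.76
INR 7,359,432.76 × 0.21834 (sell INR at bid) = MXN 1,606,858.55

Net profit: MXN 13,858.55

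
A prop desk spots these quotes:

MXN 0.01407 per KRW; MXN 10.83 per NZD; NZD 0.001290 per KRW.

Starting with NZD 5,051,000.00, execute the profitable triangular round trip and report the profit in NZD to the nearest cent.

Profit: NZD 35,901.16

Profitable loop is NZD → KRW → MXN → NZD:
NZD 5,051,000.00 ÷ 0.001290 = KRW 3,915,503,876
KRW 3,915,503,876 × 0.01407 = MXN 55,091,139.53
MXN 55,091,139.53 ÷ 10.83 = NZD 5,086,901.16
Profit = NZD 5,086,901.16 − NZD 5,051,000.00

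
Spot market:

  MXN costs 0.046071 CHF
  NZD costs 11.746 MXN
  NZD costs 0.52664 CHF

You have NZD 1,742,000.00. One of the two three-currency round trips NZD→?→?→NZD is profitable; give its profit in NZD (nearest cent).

Profitable loop is NZD → MXN → CHF → NZD:
NZD 1,742,000.00 × 11.746 = MXN 20,461,532.00
MXN 20,461,532.00 × 0.046071 = CHF 942,683.24
CHF 942,683.24 ÷ 0.52664 = NZD 1,789,995.52
Profit = NZD 1,789,995.52 − NZD 1,742,000.00

Profit: NZD 47,995.52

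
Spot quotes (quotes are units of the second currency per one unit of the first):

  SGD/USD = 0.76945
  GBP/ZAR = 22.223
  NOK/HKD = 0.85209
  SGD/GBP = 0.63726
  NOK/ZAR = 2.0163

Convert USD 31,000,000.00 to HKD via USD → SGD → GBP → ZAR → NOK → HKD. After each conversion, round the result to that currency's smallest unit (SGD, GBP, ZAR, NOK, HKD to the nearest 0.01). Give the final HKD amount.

HKD 241,118,733.41

USD 31,000,000.00 ÷ 0.76945 = SGD 40,288,517.77
SGD 40,288,517.77 × 0.63726 = GBP 25,674,260.83
GBP 25,674,260.83 × 22.223 = ZAR 570,559,098.43
ZAR 570,559,098.43 ÷ 2.0163 = NOK 282,973,316.68
NOK 282,973,316.68 × 0.85209 = HKD 241,118,733.41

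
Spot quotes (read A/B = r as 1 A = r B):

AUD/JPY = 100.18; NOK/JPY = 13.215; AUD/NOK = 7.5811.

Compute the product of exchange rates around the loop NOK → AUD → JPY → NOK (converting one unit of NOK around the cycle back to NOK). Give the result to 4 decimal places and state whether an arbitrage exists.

1.0000 (no arbitrage)

Around NOK → AUD → JPY → NOK: 1 ÷ 7.5811 × 100.18 ÷ 13.215 = 0.999958
Product ≈ 1 (deviation 0.004%, within rounding noise).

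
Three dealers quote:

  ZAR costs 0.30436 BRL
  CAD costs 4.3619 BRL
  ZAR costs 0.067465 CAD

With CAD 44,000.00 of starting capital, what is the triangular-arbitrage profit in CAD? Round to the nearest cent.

Profitable loop is CAD → ZAR → BRL → CAD:
CAD 44,000.00 ÷ 0.067465 = ZAR 652,190.02
ZAR 652,190.02 × 0.30436 = BRL 198,500.56
BRL 198,500.56 ÷ 4.3619 = CAD 45,507.82
Profit = CAD 45,507.82 − CAD 44,000.00

Profit: CAD 1,507.82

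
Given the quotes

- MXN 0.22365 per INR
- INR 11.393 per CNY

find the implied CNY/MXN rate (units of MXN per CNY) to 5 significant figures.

1 CNY × 11.393 = 11.393 INR
11.393 INR × 0.22365 = 2.54804 MXN

CNY/MXN = 2.5480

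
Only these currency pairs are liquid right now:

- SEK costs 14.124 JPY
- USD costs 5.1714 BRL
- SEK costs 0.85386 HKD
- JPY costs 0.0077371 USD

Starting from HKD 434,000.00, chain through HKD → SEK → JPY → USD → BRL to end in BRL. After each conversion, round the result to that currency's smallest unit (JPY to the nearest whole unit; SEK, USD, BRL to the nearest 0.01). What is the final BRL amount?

HKD 434,000.00 ÷ 0.85386 = SEK 508,280.05
SEK 508,280.05 × 14.124 = JPY 7,178,947
JPY 7,178,947 × 0.0077371 = USD 55,544.23
USD 55,544.23 × 5.1714 = BRL 287,241.43

BRL 287,241.43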